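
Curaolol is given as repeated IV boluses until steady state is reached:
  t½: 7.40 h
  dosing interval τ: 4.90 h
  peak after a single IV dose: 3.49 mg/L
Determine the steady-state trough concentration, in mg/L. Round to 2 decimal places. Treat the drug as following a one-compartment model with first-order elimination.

k = ln2 / t½ = 0.693147 / 7.40 = 0.09367 h⁻¹
e^(−kτ) = e^(−0.09367 × 4.90) = 0.6319
Accumulation ratio R = 1 / (1 − e^(−kτ)) = 1 / (1 − 0.6319) = 2.717
Steady-state trough = C₀ × R × e^(−kτ) = 3.49 × 2.717 × 0.6319 = 5.992 mg/L

5.99 mg/L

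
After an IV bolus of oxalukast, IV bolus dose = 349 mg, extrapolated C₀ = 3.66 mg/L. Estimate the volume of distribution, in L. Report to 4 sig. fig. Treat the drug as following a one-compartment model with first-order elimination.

95.36 L

Vd = Dose / C₀ = 349.0 / 3.66 = 95.36 L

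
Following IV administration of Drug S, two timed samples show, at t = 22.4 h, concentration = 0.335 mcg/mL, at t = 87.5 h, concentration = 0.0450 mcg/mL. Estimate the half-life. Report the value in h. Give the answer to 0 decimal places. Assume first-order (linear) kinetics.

22 h

k = ln(C₁/C₂) / (t₂ − t₁) = ln(0.335/0.0450) / (87.5 − 22.4)
  = 2.007 / 65.10 = 0.03083 h⁻¹
t½ = ln2 / k = 0.693147 / 0.03083 = 22.48 h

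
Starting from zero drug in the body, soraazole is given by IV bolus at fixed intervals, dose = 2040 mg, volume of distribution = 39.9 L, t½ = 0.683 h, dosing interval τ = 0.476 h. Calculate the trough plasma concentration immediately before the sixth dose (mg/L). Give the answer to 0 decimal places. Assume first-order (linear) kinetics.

C₀ per dose = Dose / Vd = 2040 / 39.9 = 51.13 mg/L
k = ln2 / t½ = 0.693147 / 0.683 = 1.015 h⁻¹
Fraction remaining after one interval: r = e^(−kτ) = e^(−1.015 × 0.476) = 0.6168
Before dose 6, 5 doses have been given (aged 1τ, 2τ, 3τ, 4τ, 5τ).
C_trough = C₀ × (r + r² + … + r^5) = C₀ × r(1−r^5)/(1−r)
        = 51.13 × 0.6168 × (1 − 0.08927) / (1 − 0.6168) = 74.95 mg/L

75 mg/L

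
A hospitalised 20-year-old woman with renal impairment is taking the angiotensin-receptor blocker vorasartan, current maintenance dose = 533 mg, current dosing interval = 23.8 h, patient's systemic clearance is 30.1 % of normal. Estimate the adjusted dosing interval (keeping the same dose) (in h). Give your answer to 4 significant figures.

79.07 h

To keep the same average steady-state level, dosing rate must scale with clearance.
CL ratio = 30.1 / 100 = 0.3010
New interval (same dose) = 23.8 / 0.3010 = 79.07 h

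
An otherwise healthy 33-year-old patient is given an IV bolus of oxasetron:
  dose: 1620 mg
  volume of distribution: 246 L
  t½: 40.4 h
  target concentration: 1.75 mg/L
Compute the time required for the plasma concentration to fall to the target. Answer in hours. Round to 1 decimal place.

77.2 h

C₀ = Dose / Vd = 1620 / 246 = 6.585 mg/L
k = ln2 / t½ = 0.693147 / 40.4 = 0.01716 h⁻¹
t = ln(C₀ / C) / k = ln(6.585 / 1.75) / 0.01716
  = ln(3.763) / 0.01716 = 1.325 / 0.01716 = 77.21 h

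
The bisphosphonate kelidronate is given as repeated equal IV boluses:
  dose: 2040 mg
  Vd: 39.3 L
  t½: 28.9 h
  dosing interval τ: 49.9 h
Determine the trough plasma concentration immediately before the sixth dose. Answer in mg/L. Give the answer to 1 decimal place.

C₀ per dose = Dose / Vd = 2040 / 39.3 = 51.91 mg/L
k = ln2 / t½ = 0.693147 / 28.9 = 0.02398 h⁻¹
Fraction remaining after one interval: r = e^(−kτ) = e^(−0.02398 × 49.9) = 0.3022
Before dose 6, 5 doses have been given (aged 1τ, 2τ, 3τ, 4τ, 5τ).
C_trough = C₀ × (r + r² + … + r^5) = C₀ × r(1−r^5)/(1−r)
        = 51.91 × 0.3022 × (1 − 0.002520) / (1 − 0.3022) = 22.42 mg/L

22.4 mg/L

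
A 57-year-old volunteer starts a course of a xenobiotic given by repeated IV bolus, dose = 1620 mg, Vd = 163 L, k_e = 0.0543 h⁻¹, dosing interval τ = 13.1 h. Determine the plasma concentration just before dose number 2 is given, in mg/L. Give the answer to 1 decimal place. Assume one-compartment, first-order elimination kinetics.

4.9 mg/L

C₀ per dose = Dose / Vd = 1620 / 163 = 9.939 mg/L
Fraction remaining after one interval: r = e^(−kτ) = e^(−0.05430 × 13.1) = 0.4910
Before dose 2, 1 dose has been given (aged 1τ).
C_trough = C₀ × r = 9.939 × 0.4910 = 4.880 mg/L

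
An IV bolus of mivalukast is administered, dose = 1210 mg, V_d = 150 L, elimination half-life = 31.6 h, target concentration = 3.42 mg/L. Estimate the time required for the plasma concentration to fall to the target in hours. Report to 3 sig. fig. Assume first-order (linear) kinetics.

C₀ = Dose / Vd = 1210 / 150 = 8.067 mg/L
k = ln2 / t½ = 0.693147 / 31.6 = 0.02194 h⁻¹
t = ln(C₀ / C) / k = ln(8.067 / 3.42) / 0.02194
  = ln(2.359) / 0.02194 = 0.8582 / 0.02194 = 39.12 h

39.1 h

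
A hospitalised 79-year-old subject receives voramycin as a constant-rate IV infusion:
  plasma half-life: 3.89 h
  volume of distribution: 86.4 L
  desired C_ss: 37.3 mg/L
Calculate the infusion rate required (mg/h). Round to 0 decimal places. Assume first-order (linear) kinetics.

574 mg/h

k = ln2 / t½ = 0.693147 / 3.89 = 0.1782 h⁻¹
CL = k × Vd = 0.1782 × 86.4 = 15.40 L/h
At steady state, infusion rate R₀ = Css × CL = 37.3 × 15.40 = 574.4 mg/h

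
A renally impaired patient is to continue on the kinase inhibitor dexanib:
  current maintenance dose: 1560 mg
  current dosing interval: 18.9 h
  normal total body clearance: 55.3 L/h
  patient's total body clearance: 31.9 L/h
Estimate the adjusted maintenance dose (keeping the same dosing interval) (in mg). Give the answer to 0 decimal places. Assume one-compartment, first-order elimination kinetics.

900 mg

To keep the same average steady-state level, dosing rate must scale with clearance.
CL ratio = 31.9 / 55.3 = 0.5769
New dose (same interval) = 1560 × 0.5769 = 900.0 mg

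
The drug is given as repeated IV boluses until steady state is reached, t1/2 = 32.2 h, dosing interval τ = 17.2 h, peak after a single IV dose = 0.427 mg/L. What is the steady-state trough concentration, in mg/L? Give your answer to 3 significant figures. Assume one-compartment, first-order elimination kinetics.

k = ln2 / t½ = 0.693147 / 32.2 = 0.02153 h⁻¹
e^(−kτ) = e^(−0.02153 × 17.2) = 0.6905
Accumulation ratio R = 1 / (1 − e^(−kτ)) = 1 / (1 − 0.6905) = 3.231
Steady-state trough = C₀ × R × e^(−kτ) = 0.427 × 3.231 × 0.6905 = 0.9526 mg/L

0.953 mg/L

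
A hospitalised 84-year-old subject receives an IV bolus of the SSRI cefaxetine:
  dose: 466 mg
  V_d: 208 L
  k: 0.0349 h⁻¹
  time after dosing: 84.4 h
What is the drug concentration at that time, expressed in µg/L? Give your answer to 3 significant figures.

C₀ = Dose / Vd = 466.0 / 208 = 2.240 mg/L
C = C₀ · e^(−k·t) = 2.240 × e^(−0.03490 × 84.4)
  = 2.240 × 0.05257 = 0.1178 mg/L
Convert: 0.1178 mg/L × 1000 = 117.8 µg/L

118 µg/L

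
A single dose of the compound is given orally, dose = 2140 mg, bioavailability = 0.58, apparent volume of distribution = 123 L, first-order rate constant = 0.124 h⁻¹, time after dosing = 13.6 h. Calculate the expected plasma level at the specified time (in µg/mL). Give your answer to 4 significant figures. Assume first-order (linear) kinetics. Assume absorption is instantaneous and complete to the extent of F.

Amount reaching circulation = F × Dose = 0.58 × 2140 = 1241 mg
C₀ = F·Dose / Vd = 1241 / 123 = 10.09 mg/L
C = C₀ · e^(−k·t) = 10.09 × e^(−0.1240 × 13.6)
  = 10.09 × 0.1852 = 1.869 mg/L
(1.869 mg/L = 1.869 µg/mL)

1.869 µg/mL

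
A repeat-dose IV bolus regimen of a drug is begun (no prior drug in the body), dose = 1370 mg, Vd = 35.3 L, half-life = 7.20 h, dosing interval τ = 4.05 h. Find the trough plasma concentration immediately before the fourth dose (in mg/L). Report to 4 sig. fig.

56.12 mg/L

C₀ per dose = Dose / Vd = 1370 / 35.3 = 38.81 mg/L
k = ln2 / t½ = 0.693147 / 7.20 = 0.09627 h⁻¹
Fraction remaining after one interval: r = e^(−kτ) = e^(−0.09627 × 4.05) = 0.6771
Before dose 4, 3 doses have been given (aged 1τ, 2τ, 3τ).
C_trough = C₀ × (r + r² + … + r^3) = C₀ × r(1−r^3)/(1−r)
        = 38.81 × 0.6771 × (1 − 0.3104) / (1 − 0.6771) = 56.12 mg/L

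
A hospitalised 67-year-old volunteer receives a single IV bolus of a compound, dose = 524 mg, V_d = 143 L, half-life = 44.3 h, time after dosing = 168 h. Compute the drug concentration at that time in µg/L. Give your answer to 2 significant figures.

C₀ = Dose / Vd = 524.0 / 143 = 3.664 mg/L
k = ln2 / t½ = 0.693147 / 44.3 = 0.01565 h⁻¹
C = C₀ · e^(−k·t) = 3.664 × e^(−0.01565 × 168)
  = 3.664 × 0.07214 = 0.2643 mg/L
Convert: 0.2643 mg/L × 1000 = 264.3 µg/L

260 µg/L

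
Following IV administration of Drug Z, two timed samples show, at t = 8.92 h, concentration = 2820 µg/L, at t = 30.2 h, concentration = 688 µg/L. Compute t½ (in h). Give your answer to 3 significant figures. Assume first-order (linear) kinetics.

k = ln(C₁/C₂) / (t₂ − t₁) = ln(2820/688) / (30.2 − 8.92)
  = 1.411 / 21.28 = 0.06631 h⁻¹
t½ = ln2 / k = 0.693147 / 0.06631 = 10.45 h

10.5 h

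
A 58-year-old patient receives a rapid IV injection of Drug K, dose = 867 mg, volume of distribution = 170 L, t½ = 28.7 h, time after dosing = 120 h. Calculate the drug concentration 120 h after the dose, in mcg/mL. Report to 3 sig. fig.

C₀ = Dose / Vd = 867.0 / 170 = 5.100 mg/L
k = ln2 / t½ = 0.693147 / 28.7 = 0.02415 h⁻¹
C = C₀ · e^(−k·t) = 5.100 × e^(−0.02415 × 120)
  = 5.100 × 0.05513 = 0.2812 mg/L
(0.2812 mg/L = 0.2812 mcg/mL)

0.281 mcg/mL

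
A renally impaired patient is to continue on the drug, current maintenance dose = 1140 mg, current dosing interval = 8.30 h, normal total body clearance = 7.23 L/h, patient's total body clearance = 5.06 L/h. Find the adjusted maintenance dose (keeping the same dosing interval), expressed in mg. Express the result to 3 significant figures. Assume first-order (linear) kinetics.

To keep the same average steady-state level, dosing rate must scale with clearance.
CL ratio = 5.06 / 7.23 = 0.6999
New dose (same interval) = 1140 × 0.6999 = 797.9 mg

798 mg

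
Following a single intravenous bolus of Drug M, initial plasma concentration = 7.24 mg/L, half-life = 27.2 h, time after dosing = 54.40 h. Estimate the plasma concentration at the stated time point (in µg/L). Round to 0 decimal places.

1810 µg/L

k = ln2 / t½ = 0.693147 / 27.2 = 0.02548 h⁻¹
t / t½ = 54.40 / 27.2 = 2 half-lives
C = C₀ × (1/2)^2 = 7.240 × 0.2500 = 1.810 mg/L
Convert: 1.810 mg/L × 1000 = 1810 µg/L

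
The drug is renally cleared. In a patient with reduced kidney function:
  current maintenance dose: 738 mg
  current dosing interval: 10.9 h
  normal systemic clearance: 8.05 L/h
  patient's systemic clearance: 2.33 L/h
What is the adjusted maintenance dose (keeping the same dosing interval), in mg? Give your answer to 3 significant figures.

To keep the same average steady-state level, dosing rate must scale with clearance.
CL ratio = 2.33 / 8.05 = 0.2894
New dose (same interval) = 738 × 0.2894 = 213.6 mg

214 mg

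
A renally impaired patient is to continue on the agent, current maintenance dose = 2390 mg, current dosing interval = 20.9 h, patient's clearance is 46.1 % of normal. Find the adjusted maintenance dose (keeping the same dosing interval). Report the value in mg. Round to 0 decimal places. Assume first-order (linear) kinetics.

1102 mg

To keep the same average steady-state level, dosing rate must scale with clearance.
CL ratio = 46.1 / 100 = 0.4610
New dose (same interval) = 2390 × 0.4610 = 1102 mg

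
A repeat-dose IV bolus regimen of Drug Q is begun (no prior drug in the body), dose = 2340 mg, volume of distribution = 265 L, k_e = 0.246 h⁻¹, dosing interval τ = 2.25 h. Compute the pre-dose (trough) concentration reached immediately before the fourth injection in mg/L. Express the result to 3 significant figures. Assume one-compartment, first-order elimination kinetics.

9.67 mg/L

C₀ per dose = Dose / Vd = 2340 / 265 = 8.830 mg/L
Fraction remaining after one interval: r = e^(−kτ) = e^(−0.2460 × 2.25) = 0.5749
Before dose 4, 3 doses have been given (aged 1τ, 2τ, 3τ).
C_trough = C₀ × (r + r² + … + r^3) = C₀ × r(1−r^3)/(1−r)
        = 8.830 × 0.5749 × (1 − 0.1900) / (1 − 0.5749) = 9.673 mg/L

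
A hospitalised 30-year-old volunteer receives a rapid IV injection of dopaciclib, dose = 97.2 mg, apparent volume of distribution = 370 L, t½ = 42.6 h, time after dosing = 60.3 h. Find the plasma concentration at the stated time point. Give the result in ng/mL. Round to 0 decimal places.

C₀ = Dose / Vd = 97.20 / 370 = 0.2627 mg/L
k = ln2 / t½ = 0.693147 / 42.6 = 0.01627 h⁻¹
C = C₀ · e^(−k·t) = 0.2627 × e^(−0.01627 × 60.3)
  = 0.2627 × 0.3749 = 0.09849 mg/L
Convert: 0.09849 mg/L × 1000 = 98.49 ng/mL

98 ng/mL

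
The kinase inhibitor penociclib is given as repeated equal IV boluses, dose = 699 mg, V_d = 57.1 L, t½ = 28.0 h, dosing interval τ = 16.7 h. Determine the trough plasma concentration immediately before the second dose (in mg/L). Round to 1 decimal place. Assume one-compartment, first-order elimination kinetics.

C₀ per dose = Dose / Vd = 699 / 57.1 = 12.24 mg/L
k = ln2 / t½ = 0.693147 / 28.0 = 0.02476 h⁻¹
Fraction remaining after one interval: r = e^(−kτ) = e^(−0.02476 × 16.7) = 0.6613
Before dose 2, 1 dose has been given (aged 1τ).
C_trough = C₀ × r = 12.24 × 0.6613 = 8.094 mg/L

8.1 mg/L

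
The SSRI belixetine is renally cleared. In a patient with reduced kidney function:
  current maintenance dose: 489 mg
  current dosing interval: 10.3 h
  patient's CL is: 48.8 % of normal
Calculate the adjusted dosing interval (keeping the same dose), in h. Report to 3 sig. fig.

21.1 h

To keep the same average steady-state level, dosing rate must scale with clearance.
CL ratio = 48.8 / 100 = 0.4880
New interval (same dose) = 10.3 / 0.4880 = 21.11 h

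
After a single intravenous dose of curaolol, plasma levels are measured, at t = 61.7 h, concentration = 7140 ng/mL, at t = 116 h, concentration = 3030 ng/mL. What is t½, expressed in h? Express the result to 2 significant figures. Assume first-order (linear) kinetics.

44 h

k = ln(C₁/C₂) / (t₂ − t₁) = ln(7140/3030) / (116 − 61.7)
  = 0.8572 / 54.30 = 0.01579 h⁻¹
t½ = ln2 / k = 0.693147 / 0.01579 = 43.90 h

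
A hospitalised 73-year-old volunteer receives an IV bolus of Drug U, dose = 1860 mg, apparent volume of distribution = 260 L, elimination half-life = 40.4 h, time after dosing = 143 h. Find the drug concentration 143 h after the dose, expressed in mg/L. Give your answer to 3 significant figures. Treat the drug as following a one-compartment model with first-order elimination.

0.615 mg/L

C₀ = Dose / Vd = 1860 / 260 = 7.154 mg/L
k = ln2 / t½ = 0.693147 / 40.4 = 0.01716 h⁻¹
C = C₀ · e^(−k·t) = 7.154 × e^(−0.01716 × 143)
  = 7.154 × 0.08596 = 0.6150 mg/L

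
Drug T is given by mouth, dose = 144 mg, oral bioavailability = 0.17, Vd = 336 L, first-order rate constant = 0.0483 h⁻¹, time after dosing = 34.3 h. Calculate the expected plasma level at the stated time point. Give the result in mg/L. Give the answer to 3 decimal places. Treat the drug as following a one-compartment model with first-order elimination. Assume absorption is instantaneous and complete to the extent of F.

Amount reaching circulation = F × Dose = 0.17 × 144.0 = 24.48 mg
C₀ = F·Dose / Vd = 24.48 / 336 = 0.07286 mg/L
C = C₀ · e^(−k·t) = 0.07286 × e^(−0.04830 × 34.3)
  = 0.07286 × 0.1908 = 0.01390 mg/L

0.014 mg/L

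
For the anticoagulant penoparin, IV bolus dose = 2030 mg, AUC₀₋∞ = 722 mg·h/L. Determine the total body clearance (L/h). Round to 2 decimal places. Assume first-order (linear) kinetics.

2.81 L/h

CL = Dose / AUC = 2030 / 722 = 2.812 L/h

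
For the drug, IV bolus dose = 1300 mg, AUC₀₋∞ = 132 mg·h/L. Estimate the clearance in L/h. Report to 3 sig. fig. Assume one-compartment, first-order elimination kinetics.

9.85 L/h

CL = Dose / AUC = 1300 / 132 = 9.848 L/h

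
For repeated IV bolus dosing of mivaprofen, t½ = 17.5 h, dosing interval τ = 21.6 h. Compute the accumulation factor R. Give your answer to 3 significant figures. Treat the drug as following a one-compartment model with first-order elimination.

k = ln2 / t½ = 0.693147 / 17.5 = 0.03961 h⁻¹
e^(−kτ) = e^(−0.03961 × 21.6) = 0.4250
Accumulation ratio R = 1 / (1 − e^(−kτ)) = 1 / (1 − 0.4250) = 1.739

1.74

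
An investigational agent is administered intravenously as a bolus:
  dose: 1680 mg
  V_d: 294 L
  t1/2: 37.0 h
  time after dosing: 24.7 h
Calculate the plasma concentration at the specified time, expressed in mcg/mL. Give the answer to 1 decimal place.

3.6 mcg/mL

C₀ = Dose / Vd = 1680 / 294 = 5.714 mg/L
k = ln2 / t½ = 0.693147 / 37.0 = 0.01873 h⁻¹
C = C₀ · e^(−k·t) = 5.714 × e^(−0.01873 × 24.7)
  = 5.714 × 0.6296 = 3.598 mg/L
(3.598 mg/L = 3.598 mcg/mL)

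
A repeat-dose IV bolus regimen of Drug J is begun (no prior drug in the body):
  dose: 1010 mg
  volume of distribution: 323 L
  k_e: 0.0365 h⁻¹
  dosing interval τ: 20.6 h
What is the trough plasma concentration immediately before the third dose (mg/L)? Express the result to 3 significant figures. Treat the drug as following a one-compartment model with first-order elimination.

C₀ per dose = Dose / Vd = 1010 / 323 = 3.127 mg/L
Fraction remaining after one interval: r = e^(−kτ) = e^(−0.03650 × 20.6) = 0.4715
Before dose 3, 2 doses have been given (aged 1τ, 2τ).
C_trough = C₀ × (r + r²) = 3.127 × (0.4715 + 0.2223) = 2.170 mg/L

2.17 mg/L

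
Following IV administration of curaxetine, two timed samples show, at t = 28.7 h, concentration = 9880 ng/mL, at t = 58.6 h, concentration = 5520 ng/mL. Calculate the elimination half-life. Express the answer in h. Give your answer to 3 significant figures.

35.6 h

k = ln(C₁/C₂) / (t₂ − t₁) = ln(9880/5520) / (58.6 − 28.7)
  = 0.5821 / 29.90 = 0.01947 h⁻¹
t½ = ln2 / k = 0.693147 / 0.01947 = 35.60 h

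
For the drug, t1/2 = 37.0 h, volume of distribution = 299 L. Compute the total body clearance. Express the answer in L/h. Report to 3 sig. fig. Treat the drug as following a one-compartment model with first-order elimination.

5.60 L/h

k = ln2 / t½ = 0.693147 / 37.0 = 0.01873 h⁻¹
CL = k × Vd = 0.01873 × 299 = 5.600 L/h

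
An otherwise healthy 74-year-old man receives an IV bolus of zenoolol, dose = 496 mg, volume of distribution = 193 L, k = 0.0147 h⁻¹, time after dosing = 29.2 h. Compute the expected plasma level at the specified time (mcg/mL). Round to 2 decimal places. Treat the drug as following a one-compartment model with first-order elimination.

1.67 mcg/mL

C₀ = Dose / Vd = 496.0 / 193 = 2.570 mg/L
C = C₀ · e^(−k·t) = 2.570 × e^(−0.01470 × 29.2)
  = 2.570 × 0.6510 = 1.673 mg/L
(1.673 mg/L = 1.673 mcg/mL)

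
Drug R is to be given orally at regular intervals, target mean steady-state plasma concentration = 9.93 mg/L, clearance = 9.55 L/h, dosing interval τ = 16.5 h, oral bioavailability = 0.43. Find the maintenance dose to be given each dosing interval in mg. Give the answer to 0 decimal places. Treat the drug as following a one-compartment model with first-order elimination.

At steady state, F × (Dose/τ) = Css × CL.
Dose = Css × CL × τ / F = 9.93 × 9.550 × 16.5 / 0.43 = 3639 mg

3639 mg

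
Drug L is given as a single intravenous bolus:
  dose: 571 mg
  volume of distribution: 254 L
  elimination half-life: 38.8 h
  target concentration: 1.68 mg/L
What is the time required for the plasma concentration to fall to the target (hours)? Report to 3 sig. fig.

C₀ = Dose / Vd = 571.0 / 254 = 2.248 mg/L
k = ln2 / t½ = 0.693147 / 38.8 = 0.01786 h⁻¹
t = ln(C₀ / C) / k = ln(2.248 / 1.68) / 0.01786
  = ln(1.338) / 0.01786 = 0.2912 / 0.01786 = 16.30 h

16.3 h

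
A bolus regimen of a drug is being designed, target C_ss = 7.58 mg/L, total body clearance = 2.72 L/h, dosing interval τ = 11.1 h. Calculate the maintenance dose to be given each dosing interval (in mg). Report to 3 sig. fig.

229 mg

At steady state, Dose/τ = Css × CL.
Dose = Css × CL × τ = 7.58 × 2.720 × 11.1 = 228.9 mg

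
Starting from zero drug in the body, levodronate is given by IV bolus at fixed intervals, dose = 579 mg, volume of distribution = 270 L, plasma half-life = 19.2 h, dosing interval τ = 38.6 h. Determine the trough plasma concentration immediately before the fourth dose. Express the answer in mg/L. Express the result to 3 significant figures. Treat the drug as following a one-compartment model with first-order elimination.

0.697 mg/L

C₀ per dose = Dose / Vd = 579 / 270 = 2.144 mg/L
k = ln2 / t½ = 0.693147 / 19.2 = 0.03610 h⁻¹
Fraction remaining after one interval: r = e^(−kτ) = e^(−0.03610 × 38.6) = 0.2482
Before dose 4, 3 doses have been given (aged 1τ, 2τ, 3τ).
C_trough = C₀ × (r + r² + … + r^3) = C₀ × r(1−r^3)/(1−r)
        = 2.144 × 0.2482 × (1 − 0.01529) / (1 − 0.2482) = 0.6970 mg/L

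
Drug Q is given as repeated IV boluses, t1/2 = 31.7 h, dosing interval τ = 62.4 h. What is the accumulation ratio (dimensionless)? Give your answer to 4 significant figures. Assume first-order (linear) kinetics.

1.343

k = ln2 / t½ = 0.693147 / 31.7 = 0.02187 h⁻¹
e^(−kτ) = e^(−0.02187 × 62.4) = 0.2555
Accumulation ratio R = 1 / (1 − e^(−kτ)) = 1 / (1 − 0.2555) = 1.343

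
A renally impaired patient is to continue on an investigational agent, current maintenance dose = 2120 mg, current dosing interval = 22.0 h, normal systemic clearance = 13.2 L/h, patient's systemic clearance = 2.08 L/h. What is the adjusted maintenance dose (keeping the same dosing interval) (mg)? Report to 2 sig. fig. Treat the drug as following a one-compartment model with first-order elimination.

330 mg

To keep the same average steady-state level, dosing rate must scale with clearance.
CL ratio = 2.08 / 13.2 = 0.1576
New dose (same interval) = 2120 × 0.1576 = 334.1 mg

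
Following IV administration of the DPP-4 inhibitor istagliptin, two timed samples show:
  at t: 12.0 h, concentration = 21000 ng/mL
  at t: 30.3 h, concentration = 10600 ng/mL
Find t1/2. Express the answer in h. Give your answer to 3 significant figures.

k = ln(C₁/C₂) / (t₂ − t₁) = ln(21000/10600) / (30.3 − 12.0)
  = 0.6837 / 18.30 = 0.03736 h⁻¹
t½ = ln2 / k = 0.693147 / 0.03736 = 18.55 h

18.6 h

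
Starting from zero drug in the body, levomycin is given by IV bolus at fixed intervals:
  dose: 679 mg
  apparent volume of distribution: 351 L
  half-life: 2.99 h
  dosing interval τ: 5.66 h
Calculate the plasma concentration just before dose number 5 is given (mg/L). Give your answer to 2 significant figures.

C₀ per dose = Dose / Vd = 679 / 351 = 1.934 mg/L
k = ln2 / t½ = 0.693147 / 2.99 = 0.2318 h⁻¹
Fraction remaining after one interval: r = e^(−kτ) = e^(−0.2318 × 5.66) = 0.2693
Before dose 5, 4 doses have been given (aged 1τ, 2τ, 3τ, 4τ).
C_trough = C₀ × (r + r² + … + r^4) = C₀ × r(1−r^4)/(1−r)
        = 1.934 × 0.2693 × (1 − 0.005260) / (1 − 0.2693) = 0.7090 mg/L

0.71 mg/L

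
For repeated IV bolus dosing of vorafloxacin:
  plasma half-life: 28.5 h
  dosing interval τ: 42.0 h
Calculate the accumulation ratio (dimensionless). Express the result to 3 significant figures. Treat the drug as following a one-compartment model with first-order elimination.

k = ln2 / t½ = 0.693147 / 28.5 = 0.02432 h⁻¹
e^(−kτ) = e^(−0.02432 × 42.0) = 0.3601
Accumulation ratio R = 1 / (1 − e^(−kτ)) = 1 / (1 − 0.3601) = 1.563

1.56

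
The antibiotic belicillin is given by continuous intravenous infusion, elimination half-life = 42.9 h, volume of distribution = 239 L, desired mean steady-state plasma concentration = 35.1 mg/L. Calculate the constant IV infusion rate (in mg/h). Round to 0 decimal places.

k = ln2 / t½ = 0.693147 / 42.9 = 0.01616 h⁻¹
CL = k × Vd = 0.01616 × 239 = 3.862 L/h
At steady state, infusion rate R₀ = Css × CL = 35.1 × 3.862 = 135.6 mg/h

136 mg/h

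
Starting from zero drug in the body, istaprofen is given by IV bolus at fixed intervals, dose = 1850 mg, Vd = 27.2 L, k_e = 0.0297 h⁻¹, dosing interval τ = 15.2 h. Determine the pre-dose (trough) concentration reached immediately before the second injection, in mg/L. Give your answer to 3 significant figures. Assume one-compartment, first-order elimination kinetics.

C₀ per dose = Dose / Vd = 1850 / 27.2 = 68.01 mg/L
Fraction remaining after one interval: r = e^(−kτ) = e^(−0.02970 × 15.2) = 0.6367
Before dose 2, 1 dose has been given (aged 1τ).
C_trough = C₀ × r = 68.01 × 0.6367 = 43.30 mg/L

43.3 mg/L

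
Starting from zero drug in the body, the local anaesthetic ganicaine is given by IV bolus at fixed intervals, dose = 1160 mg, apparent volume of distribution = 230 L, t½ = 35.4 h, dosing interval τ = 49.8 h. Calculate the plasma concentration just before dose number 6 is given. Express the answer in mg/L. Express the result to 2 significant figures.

3.0 mg/L

C₀ per dose = Dose / Vd = 1160 / 230 = 5.043 mg/L
k = ln2 / t½ = 0.693147 / 35.4 = 0.01958 h⁻¹
Fraction remaining after one interval: r = e^(−kτ) = e^(−0.01958 × 49.8) = 0.3772
Before dose 6, 5 doses have been given (aged 1τ, 2τ, 3τ, 4τ, 5τ).
C_trough = C₀ × (r + r² + … + r^5) = C₀ × r(1−r^5)/(1−r)
        = 5.043 × 0.3772 × (1 − 0.007636) / (1 − 0.3772) = 3.031 mg/L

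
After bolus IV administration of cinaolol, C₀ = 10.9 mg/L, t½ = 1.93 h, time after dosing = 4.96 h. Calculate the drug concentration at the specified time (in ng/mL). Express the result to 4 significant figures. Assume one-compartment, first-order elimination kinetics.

k = ln2 / t½ = 0.693147 / 1.93 = 0.3591 h⁻¹
C = C₀ · e^(−k·t) = 10.90 × e^(−0.3591 × 4.96)
  = 10.90 × 0.1684 = 1.836 mg/L
Convert: 1.836 mg/L × 1000 = 1836 ng/mL

1836 ng/mL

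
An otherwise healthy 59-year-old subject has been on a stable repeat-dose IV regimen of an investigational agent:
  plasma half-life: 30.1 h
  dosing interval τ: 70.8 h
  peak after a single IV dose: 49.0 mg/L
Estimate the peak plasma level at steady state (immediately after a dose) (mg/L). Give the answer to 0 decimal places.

61 mg/L

k = ln2 / t½ = 0.693147 / 30.1 = 0.02303 h⁻¹
e^(−kτ) = e^(−0.02303 × 70.8) = 0.1958
Accumulation ratio R = 1 / (1 − e^(−kτ)) = 1 / (1 − 0.1958) = 1.243
Steady-state peak = C₀ × R = 49.0 × 1.243 = 60.91 mg/L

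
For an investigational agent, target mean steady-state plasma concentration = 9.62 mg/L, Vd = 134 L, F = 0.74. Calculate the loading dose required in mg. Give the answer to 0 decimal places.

LD = Css × Vd / F = 9.62 × 134 / 0.74 = 1742 mg

1742 mg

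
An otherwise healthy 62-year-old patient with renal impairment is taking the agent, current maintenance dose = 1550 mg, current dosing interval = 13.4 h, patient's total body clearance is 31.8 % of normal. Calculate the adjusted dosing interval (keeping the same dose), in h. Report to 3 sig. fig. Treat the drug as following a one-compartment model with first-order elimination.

To keep the same average steady-state level, dosing rate must scale with clearance.
CL ratio = 31.8 / 100 = 0.3180
New interval (same dose) = 13.4 / 0.3180 = 42.14 h

42.1 h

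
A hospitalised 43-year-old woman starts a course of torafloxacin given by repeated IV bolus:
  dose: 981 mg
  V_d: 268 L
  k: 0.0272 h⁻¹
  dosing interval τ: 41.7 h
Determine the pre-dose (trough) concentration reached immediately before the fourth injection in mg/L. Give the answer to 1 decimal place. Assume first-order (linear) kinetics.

1.7 mg/L

C₀ per dose = Dose / Vd = 981 / 268 = 3.660 mg/L
Fraction remaining after one interval: r = e^(−kτ) = e^(−0.02720 × 41.7) = 0.3217
Before dose 4, 3 doses have been given (aged 1τ, 2τ, 3τ).
C_trough = C₀ × (r + r² + … + r^3) = C₀ × r(1−r^3)/(1−r)
        = 3.660 × 0.3217 × (1 − 0.03329) / (1 − 0.3217) = 1.678 mg/L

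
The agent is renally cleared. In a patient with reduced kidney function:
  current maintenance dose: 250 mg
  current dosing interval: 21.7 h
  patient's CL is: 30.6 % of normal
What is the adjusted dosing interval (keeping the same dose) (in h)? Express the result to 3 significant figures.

To keep the same average steady-state level, dosing rate must scale with clearance.
CL ratio = 30.6 / 100 = 0.3060
New interval (same dose) = 21.7 / 0.3060 = 70.92 h

70.9 h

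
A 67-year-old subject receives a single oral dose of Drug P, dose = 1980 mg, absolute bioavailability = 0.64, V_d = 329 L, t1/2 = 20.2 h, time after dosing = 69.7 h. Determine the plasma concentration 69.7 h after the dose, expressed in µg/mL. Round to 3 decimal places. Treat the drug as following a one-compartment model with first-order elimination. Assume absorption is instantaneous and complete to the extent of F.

0.352 µg/mL

Amount reaching circulation = F × Dose = 0.64 × 1980 = 1267 mg
C₀ = F·Dose / Vd = 1267 / 329 = 3.851 mg/L
k = ln2 / t½ = 0.693147 / 20.2 = 0.03431 h⁻¹
C = C₀ · e^(−k·t) = 3.851 × e^(−0.03431 × 69.7)
  = 3.851 × 0.09150 = 0.3524 mg/L
(0.3524 mg/L = 0.3524 µg/mL)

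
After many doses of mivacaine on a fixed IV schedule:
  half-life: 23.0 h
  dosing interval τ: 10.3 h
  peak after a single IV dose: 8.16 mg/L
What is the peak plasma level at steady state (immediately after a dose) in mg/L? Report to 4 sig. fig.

k = ln2 / t½ = 0.693147 / 23.0 = 0.03014 h⁻¹
e^(−kτ) = e^(−0.03014 × 10.3) = 0.7331
Accumulation ratio R = 1 / (1 − e^(−kτ)) = 1 / (1 − 0.7331) = 3.747
Steady-state peak = C₀ × R = 8.16 × 3.747 = 30.58 mg/L

30.58 mg/L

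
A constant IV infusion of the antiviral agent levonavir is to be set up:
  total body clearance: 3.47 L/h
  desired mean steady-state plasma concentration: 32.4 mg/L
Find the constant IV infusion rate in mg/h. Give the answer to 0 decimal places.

112 mg/h

At steady state, infusion rate R₀ = Css × CL = 32.4 × 3.470 = 112.4 mg/h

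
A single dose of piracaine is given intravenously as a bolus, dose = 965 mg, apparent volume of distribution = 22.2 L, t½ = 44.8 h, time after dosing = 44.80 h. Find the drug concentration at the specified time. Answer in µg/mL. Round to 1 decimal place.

21.7 µg/mL

C₀ = Dose / Vd = 965.0 / 22.2 = 43.47 mg/L
k = ln2 / t½ = 0.693147 / 44.8 = 0.01547 h⁻¹
t / t½ = 44.80 / 44.8 = 1 half-lives
C = C₀ × (1/2)^1 = 43.47 × 0.5000 = 21.74 mg/L
(21.74 mg/L = 21.74 µg/mL)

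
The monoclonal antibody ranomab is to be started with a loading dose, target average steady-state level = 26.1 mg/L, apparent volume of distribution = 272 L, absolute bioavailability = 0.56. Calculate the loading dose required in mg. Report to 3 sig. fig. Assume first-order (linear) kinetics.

LD = Css × Vd / F = 26.1 × 272 / 0.56 = 12680 mg

12700 mg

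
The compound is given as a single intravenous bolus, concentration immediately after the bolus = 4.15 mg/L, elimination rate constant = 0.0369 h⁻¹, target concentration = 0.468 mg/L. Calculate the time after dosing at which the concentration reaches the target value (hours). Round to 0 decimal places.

59 h

t = ln(C₀ / C) / k = ln(4.150 / 0.468) / 0.03690
  = ln(8.868) / 0.03690 = 2.182 / 0.03690 = 59.13 h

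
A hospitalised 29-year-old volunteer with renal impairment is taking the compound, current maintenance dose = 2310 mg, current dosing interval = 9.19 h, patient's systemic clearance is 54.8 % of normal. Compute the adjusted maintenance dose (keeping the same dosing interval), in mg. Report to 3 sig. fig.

1270 mg

To keep the same average steady-state level, dosing rate must scale with clearance.
CL ratio = 54.8 / 100 = 0.5480
New dose (same interval) = 2310 × 0.5480 = 1266 mg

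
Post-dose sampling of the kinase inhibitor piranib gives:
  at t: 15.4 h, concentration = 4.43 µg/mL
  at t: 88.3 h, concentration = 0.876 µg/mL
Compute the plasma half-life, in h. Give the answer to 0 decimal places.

31 h

k = ln(C₁/C₂) / (t₂ − t₁) = ln(4.43/0.876) / (88.3 − 15.4)
  = 1.621 / 72.90 = 0.02224 h⁻¹
t½ = ln2 / k = 0.693147 / 0.02224 = 31.17 h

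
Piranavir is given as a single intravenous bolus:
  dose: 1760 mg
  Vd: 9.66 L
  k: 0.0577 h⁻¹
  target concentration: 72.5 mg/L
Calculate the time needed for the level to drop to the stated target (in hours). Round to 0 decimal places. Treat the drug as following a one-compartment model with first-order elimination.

16 h

C₀ = Dose / Vd = 1760 / 9.66 = 182.2 mg/L
t = ln(C₀ / C) / k = ln(182.2 / 72.5) / 0.05770
  = ln(2.513) / 0.05770 = 0.9215 / 0.05770 = 15.97 h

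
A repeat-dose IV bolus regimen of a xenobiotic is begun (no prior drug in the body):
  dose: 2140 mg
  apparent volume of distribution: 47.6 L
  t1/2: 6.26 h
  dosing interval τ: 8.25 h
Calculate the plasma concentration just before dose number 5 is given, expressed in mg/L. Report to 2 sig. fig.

29 mg/L

C₀ per dose = Dose / Vd = 2140 / 47.6 = 44.96 mg/L
k = ln2 / t½ = 0.693147 / 6.26 = 0.1107 h⁻¹
Fraction remaining after one interval: r = e^(−kτ) = e^(−0.1107 × 8.25) = 0.4012
Before dose 5, 4 doses have been given (aged 1τ, 2τ, 3τ, 4τ).
C_trough = C₀ × (r + r² + … + r^4) = C₀ × r(1−r^4)/(1−r)
        = 44.96 × 0.4012 × (1 − 0.02591) / (1 − 0.4012) = 29.34 mg/L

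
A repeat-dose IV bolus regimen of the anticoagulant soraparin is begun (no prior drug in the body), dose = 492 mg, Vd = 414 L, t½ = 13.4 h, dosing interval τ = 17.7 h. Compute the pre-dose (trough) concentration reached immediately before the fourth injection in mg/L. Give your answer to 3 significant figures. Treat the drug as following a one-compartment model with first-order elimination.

0.742 mg/L

C₀ per dose = Dose / Vd = 492 / 414 = 1.188 mg/L
k = ln2 / t½ = 0.693147 / 13.4 = 0.05173 h⁻¹
Fraction remaining after one interval: r = e^(−kτ) = e^(−0.05173 × 17.7) = 0.4003
Before dose 4, 3 doses have been given (aged 1τ, 2τ, 3τ).
C_trough = C₀ × (r + r² + … + r^3) = C₀ × r(1−r^3)/(1−r)
        = 1.188 × 0.4003 × (1 − 0.06414) / (1 − 0.4003) = 0.7421 mg/L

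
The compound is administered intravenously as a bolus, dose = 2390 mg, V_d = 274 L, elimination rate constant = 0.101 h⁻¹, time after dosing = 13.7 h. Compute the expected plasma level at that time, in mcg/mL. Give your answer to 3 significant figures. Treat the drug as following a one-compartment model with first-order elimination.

C₀ = Dose / Vd = 2390 / 274 = 8.723 mg/L
C = C₀ · e^(−k·t) = 8.723 × e^(−0.1010 × 13.7)
  = 8.723 × 0.2506 = 2.186 mg/L
(2.186 mg/L = 2.186 mcg/mL)

2.19 mcg/mL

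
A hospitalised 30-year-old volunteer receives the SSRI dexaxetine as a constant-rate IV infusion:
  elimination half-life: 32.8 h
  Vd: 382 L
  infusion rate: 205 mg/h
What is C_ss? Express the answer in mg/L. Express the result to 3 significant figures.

k = ln2 / t½ = 0.693147 / 32.8 = 0.02113 h⁻¹
CL = k × Vd = 0.02113 × 382 = 8.072 L/h
At steady state Css = R₀ / CL = 205 / 8.072 = 25.40 mg/L

25.4 mg/L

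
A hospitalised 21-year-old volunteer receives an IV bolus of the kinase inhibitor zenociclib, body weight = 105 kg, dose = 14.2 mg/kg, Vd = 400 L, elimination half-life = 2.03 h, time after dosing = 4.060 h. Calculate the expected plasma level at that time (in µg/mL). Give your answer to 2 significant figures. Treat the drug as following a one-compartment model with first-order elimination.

0.93 µg/mL

Total dose = 14.2 × 105 = 1491 mg
C₀ = Dose / Vd = 1491 / 400 = 3.728 mg/L
k = ln2 / t½ = 0.693147 / 2.03 = 0.3415 h⁻¹
t / t½ = 4.060 / 2.03 = 2 half-lives
C = C₀ × (1/2)^2 = 3.728 × 0.2500 = 0.9320 mg/L
(0.9320 mg/L = 0.9320 µg/mL)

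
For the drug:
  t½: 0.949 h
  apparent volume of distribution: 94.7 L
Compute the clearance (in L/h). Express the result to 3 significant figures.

69.2 L/h

k = ln2 / t½ = 0.693147 / 0.949 = 0.7304 h⁻¹
CL = k × Vd = 0.7304 × 94.7 = 69.17 L/h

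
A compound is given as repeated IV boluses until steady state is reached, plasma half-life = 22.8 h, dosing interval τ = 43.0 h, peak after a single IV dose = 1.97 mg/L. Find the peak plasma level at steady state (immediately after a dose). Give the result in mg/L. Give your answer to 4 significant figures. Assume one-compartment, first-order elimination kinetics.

k = ln2 / t½ = 0.693147 / 22.8 = 0.03040 h⁻¹
e^(−kτ) = e^(−0.03040 × 43.0) = 0.2706
Accumulation ratio R = 1 / (1 − e^(−kτ)) = 1 / (1 − 0.2706) = 1.371
Steady-state peak = C₀ × R = 1.97 × 1.371 = 2.701 mg/L

2.701 mg/L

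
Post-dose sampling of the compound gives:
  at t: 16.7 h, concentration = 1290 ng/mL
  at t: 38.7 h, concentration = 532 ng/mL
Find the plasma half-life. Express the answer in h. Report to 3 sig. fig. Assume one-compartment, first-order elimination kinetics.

k = ln(C₁/C₂) / (t₂ − t₁) = ln(1290/532) / (38.7 − 16.7)
  = 0.8858 / 22.00 = 0.04026 h⁻¹
t½ = ln2 / k = 0.693147 / 0.04026 = 17.22 h

17.2 h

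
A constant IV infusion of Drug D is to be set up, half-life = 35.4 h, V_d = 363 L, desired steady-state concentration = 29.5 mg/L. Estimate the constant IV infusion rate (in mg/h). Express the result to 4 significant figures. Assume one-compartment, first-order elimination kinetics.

k = ln2 / t½ = 0.693147 / 35.4 = 0.01958 h⁻¹
CL = k × Vd = 0.01958 × 363 = 7.108 L/h
At steady state, infusion rate R₀ = Css × CL = 29.5 × 7.108 = 209.7 mg/h

209.7 mg/h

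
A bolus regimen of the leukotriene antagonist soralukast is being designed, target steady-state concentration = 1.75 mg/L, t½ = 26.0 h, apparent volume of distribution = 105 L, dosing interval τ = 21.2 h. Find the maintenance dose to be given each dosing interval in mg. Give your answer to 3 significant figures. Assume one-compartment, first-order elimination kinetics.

k = ln2 / t½ = 0.693147 / 26.0 = 0.02666 h⁻¹
CL = k × Vd = 0.02666 × 105 = 2.799 L/h
At steady state, Dose/τ = Css × CL.
Dose = Css × CL × τ = 1.75 × 2.799 × 21.2 = 103.8 mg

104 mg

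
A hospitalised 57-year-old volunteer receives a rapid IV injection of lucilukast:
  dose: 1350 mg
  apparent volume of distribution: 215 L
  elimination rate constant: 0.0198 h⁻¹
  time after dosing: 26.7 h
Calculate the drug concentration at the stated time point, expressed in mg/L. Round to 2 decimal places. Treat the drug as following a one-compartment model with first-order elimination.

3.70 mg/L

C₀ = Dose / Vd = 1350 / 215 = 6.279 mg/L
C = C₀ · e^(−k·t) = 6.279 × e^(−0.01980 × 26.7)
  = 6.279 × 0.5894 = 3.701 mg/L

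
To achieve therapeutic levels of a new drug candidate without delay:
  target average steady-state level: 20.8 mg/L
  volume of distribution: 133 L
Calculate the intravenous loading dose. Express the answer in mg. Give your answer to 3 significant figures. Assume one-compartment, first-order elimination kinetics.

LD = Css × Vd = 20.8 × 133 = 2766 mg

2770 mg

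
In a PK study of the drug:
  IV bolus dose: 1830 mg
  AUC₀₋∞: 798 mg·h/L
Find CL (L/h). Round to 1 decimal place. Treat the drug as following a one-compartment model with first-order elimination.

2.3 L/h

CL = Dose / AUC = 1830 / 798 = 2.293 L/h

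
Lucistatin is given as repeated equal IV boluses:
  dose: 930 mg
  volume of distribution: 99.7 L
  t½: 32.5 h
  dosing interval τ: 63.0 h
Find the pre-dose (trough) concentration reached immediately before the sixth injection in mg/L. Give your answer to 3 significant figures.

C₀ per dose = Dose / Vd = 930 / 99.7 = 9.328 mg/L
k = ln2 / t½ = 0.693147 / 32.5 = 0.02133 h⁻¹
Fraction remaining after one interval: r = e^(−kτ) = e^(−0.02133 × 63.0) = 0.2609
Before dose 6, 5 doses have been given (aged 1τ, 2τ, 3τ, 4τ, 5τ).
C_trough = C₀ × (r + r² + … + r^5) = C₀ × r(1−r^5)/(1−r)
        = 9.328 × 0.2609 × (1 − 0.001209) / (1 − 0.2609) = 3.289 mg/L

3.29 mg/L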